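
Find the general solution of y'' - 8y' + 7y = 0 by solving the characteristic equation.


Characteristic equation: r² - 8r + 7 = 0.
Factor: (r - 1)(r - 7) = 0 ⇒ r = 1, 7 (distinct real).
General solution: y = C₁e^(x) + C₂e^(7x).


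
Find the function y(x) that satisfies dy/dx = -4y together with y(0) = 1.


General solution of y' = -4y is y = Ce^(-4x).
Apply y(0) = 1: C = 1.
Particular solution: y = e^(-4x).


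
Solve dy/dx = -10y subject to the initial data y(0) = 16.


General solution of y' = -10y is y = Ce^(-10x).
Apply y(0) = 16: C = 16.
Particular solution: y = 16e^(-10x).


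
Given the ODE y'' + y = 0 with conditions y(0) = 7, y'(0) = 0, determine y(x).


Characteristic roots of r² + 1 = 0 are ±1i, so y = C₁cos(x) + C₂sin(x).
Apply y(0) = 7: C₁ = 7. Differentiate and apply y'(0) = 0: 1·C₂ = 0, so C₂ = 0.
Particular solution: y = 7cos(x).


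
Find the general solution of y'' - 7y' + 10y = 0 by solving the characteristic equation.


Characteristic equation: r² - 7r + 10 = 0.
Factor: (r - 2)(r - 5) = 0 ⇒ r = 2, 5 (distinct real).
General solution: y = C₁e^(2x) + C₂e^(5x).


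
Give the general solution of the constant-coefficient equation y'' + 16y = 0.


Characteristic equation: r² + 16 = 0.
Discriminant is negative; roots r = 0 ± 4i (complex conjugate pair).
General solution uses e^(α x)(C₁ cos(β x) + C₂ sin(β x)): y = C₁cos(4x) + C₂sin(4x).


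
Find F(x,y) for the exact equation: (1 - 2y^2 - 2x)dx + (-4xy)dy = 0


Check exactness: ∂M/∂y = -4y and ∂N/∂x = -4y; equal, so the equation is exact.
Integrate M with respect to x (treating y as constant): ∫M dx = x - 2xy^2 - x^2 + h(y).
Differentiate w.r.t. y and set equal to N: all terms match, so h'(y) = 0 and h is a constant absorbed into C.
General solution: x - 2xy^2 - x^2 = C.


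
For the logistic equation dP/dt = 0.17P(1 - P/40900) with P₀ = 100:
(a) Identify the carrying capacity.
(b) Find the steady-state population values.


Logistic ODE dP/dt = 0.17P(1 - P/40900) has equilibria where dP/dt = 0, i.e. P = 0 or P = 40900.
The coefficient (1 - P/K) = 0 when P = K, identifying K = 40900 as the carrying capacity.
(a) K = 40900; (b) equilibria P = 0 and P = 40900.


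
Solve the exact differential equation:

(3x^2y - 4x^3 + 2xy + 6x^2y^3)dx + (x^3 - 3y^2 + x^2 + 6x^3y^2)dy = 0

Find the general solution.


Check exactness: ∂M/∂y = 3x^2 + 2x + 18x^2y^2 and ∂N/∂x = 3x^2 + 2x + 18x^2y^2; equal, so the equation is exact.
Integrate M with respect to x (treating y as constant): ∫M dx = x^3y - x^4 + x^2y + 2x^3y^3 + h(y).
Differentiate w.r.t. y and set equal to N: the x-dependent terms already match, leaving h'(y) = -3y^2. Integrate: h(y) = -y^3.
So F(x,y) = x^3y - x^4 - y^3 + x^2y + 2x^3y^3.
General solution: x^3y - x^4 - y^3 + x^2y + 2x^3y^3 = C.


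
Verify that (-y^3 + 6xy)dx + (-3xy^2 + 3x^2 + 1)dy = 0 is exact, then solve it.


Check exactness: ∂M/∂y = -3y^2 + 6x and ∂N/∂x = -3y^2 + 6x; equal, so the equation is exact.
Integrate M with respect to x (treating y as constant): ∫M dx = -xy^3 + 3x^2y + h(y).
Differentiate w.r.t. y and set equal to N: the x-dependent terms already match, leaving h'(y) = 1. Integrate: h(y) = y.
So F(x,y) = -xy^3 + 3x^2y + y.
General solution: -xy^3 + 3x^2y + y = C.


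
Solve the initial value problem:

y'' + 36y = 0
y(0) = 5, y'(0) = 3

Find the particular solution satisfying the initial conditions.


Characteristic roots of r² + 36 = 0 are ±6i, so y = C₁cos(6x) + C₂sin(6x).
Apply y(0) = 5: C₁ = 5. Differentiate and apply y'(0) = 3: 6·C₂ = 3, so C₂ = 1/2.
Particular solution: y = 5cos(6x) + (1/2)sin(6x).


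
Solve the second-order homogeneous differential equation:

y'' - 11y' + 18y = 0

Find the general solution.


Characteristic equation: r² - 11r + 18 = 0.
Factor: (r - 9)(r - 2) = 0 ⇒ r = 9, 2 (distinct real).
General solution: y = C₁e^(9x) + C₂e^(2x).


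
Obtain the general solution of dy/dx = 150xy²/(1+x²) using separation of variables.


Separate: dy/y² = 150x/(1+x²) dx.
Integrate LHS: ∫ dy/y² = -1/y.
Integrate RHS via u = 1+x²: 75ln(1+x²) + C.
Result: -1/y = 75ln(1+x²) + C.


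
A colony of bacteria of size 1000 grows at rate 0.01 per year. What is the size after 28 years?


The ODE dP/dt = 0.01P has solution P(t) = P(0)e^(0.01t).
Substitute P(0) = 1000 and t = 28: P(28) = 1000 e^(0.28) ≈ 1323.


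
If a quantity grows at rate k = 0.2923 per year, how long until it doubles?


Exponential growth: P(t) = P₀ e^(0.2923t). Set P(t)/P₀ = 2: e^(0.2923t) = 2.
Solve: t = ln(2)/0.2923 ≈ 2.37 years.


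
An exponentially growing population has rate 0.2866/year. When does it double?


Exponential growth: P(t) = P₀ e^(0.2866t). Set P(t)/P₀ = 2: e^(0.2866t) = 2.
Solve: t = ln(2)/0.2866 ≈ 2.42 years.


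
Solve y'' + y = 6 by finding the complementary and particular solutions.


Homogeneous part: r² + 1 = 0 ⇒ r = ±1i, so y_h = C₁cos(x) + C₂sin(x).
Try constant y_p = A; plug in: 1A = 6 ⇒ A = 6.
General solution: y = C₁cos(x) + C₂sin(x) + 6.


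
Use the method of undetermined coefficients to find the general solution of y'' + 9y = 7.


Homogeneous part: r² + 9 = 0 ⇒ r = ±3i, so y_h = C₁cos(3x) + C₂sin(3x).
Try constant y_p = A; plug in: 9A = 7 ⇒ A = 7/9.
General solution: y = C₁cos(3x) + C₂sin(3x) + 7/9.


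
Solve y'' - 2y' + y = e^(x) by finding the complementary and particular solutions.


Characteristic polynomial (r - 1)² = 0; repeated root r = 1.
y_h = (C₁ + C₂x)e^(x). Forcing matches the repeated root (resonance), so try y_p = Ax² e^(x).
Substitute and solve for A: 2A = 1, so A = 1/2.
General solution: y = (C₁ + C₂x + (1/2)x²)e^(x).


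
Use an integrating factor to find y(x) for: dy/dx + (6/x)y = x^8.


P(x) = 6/x ⇒ μ = x^6.
(x^6 y)' = x^14 ⇒ x^6 y = x^15/(15) + C.
Solve for y: y = (1/15)x^9 + C/x^6.


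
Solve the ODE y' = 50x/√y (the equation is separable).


Separate: √y dy = 50x dx.
Integrate: (2/3)y^(3/2) = 25x² + C.


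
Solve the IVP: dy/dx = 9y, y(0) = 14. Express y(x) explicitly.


General solution of y' = 9y is y = Ce^(9x).
Apply y(0) = 14: C = 14.
Particular solution: y = 14e^(9x).


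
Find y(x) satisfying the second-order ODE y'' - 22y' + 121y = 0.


Characteristic equation: r² - 22r + 121 = 0, i.e. (r - 11)² = 0.
Repeated root r = 11; include an x factor for the second linearly independent solution.
General solution: y = (C₁ + C₂x)e^(11x).


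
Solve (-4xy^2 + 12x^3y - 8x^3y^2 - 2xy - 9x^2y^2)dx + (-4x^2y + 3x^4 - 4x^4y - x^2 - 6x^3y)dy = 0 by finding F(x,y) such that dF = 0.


Check exactness: ∂M/∂y = -8xy + 12x^3 - 16x^3y - 2x - 18x^2y and ∂N/∂x = -8xy + 12x^3 - 16x^3y - 2x - 18x^2y; equal, so the equation is exact.
Integrate M with respect to x (treating y as constant): ∫M dx = -2x^2y^2 + 3x^4y - 2x^4y^2 - x^2y - 3x^3y^2 + h(y).
Differentiate w.r.t. y and set equal to N: all terms match, so h'(y) = 0 and h is a constant absorbed into C.
General solution: -2x^2y^2 + 3x^4y - 2x^4y^2 - x^2y - 3x^3y^2 = C.


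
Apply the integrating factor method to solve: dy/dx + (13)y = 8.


P(x) = 13, Q(x) = 8; integrating factor μ = e^(13x).
(μ y)' = 8e^(13x) ⇒ μ y = (8/13)e^(13x) + C.
Divide by μ: y = 8/13 + Ce^(-13x).


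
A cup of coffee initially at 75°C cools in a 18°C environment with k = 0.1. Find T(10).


Newton's law: dT/dt = -k(T - T_a) has solution T(t) = T_a + (T₀ - T_a)e^(-kt).
Plug in T_a = 18, T₀ = 75, k = 0.1, t = 10: T(10) = 18 + (57)e^(-1.00) ≈ 39.0°C.


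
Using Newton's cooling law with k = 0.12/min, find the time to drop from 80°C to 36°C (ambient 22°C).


From T(t) = T_a + (T₀ - T_a)e^(-kt), set T(t) = 36:
(36 - 22) / (80 - 22) = e^(-0.12t), so t = -ln(0.241)/0.12 ≈ 11.8 minutes.


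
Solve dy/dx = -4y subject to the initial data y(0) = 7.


General solution of y' = -4y is y = Ce^(-4x).
Apply y(0) = 7: C = 7.
Particular solution: y = 7e^(-4x).


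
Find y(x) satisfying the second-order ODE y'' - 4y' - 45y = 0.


Characteristic equation: r² - 4r - 45 = 0.
Factor: (r - 9)(r + 5) = 0 ⇒ r = 9, -5 (distinct real).
General solution: y = C₁e^(9x) + C₂e^(-5x).


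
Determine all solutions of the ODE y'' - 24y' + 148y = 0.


Characteristic equation: r² - 24r + 148 = 0.
Discriminant is negative; roots r = 12 ± 2i (complex conjugate pair).
General solution uses e^(α x)(C₁ cos(β x) + C₂ sin(β x)): y = e^(12x)(C₁cos(2x) + C₂sin(2x)).


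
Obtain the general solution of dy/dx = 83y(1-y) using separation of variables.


Separate: dy/[y(1-y)] = 83 dx.
Partial fractions: 1/[y(1-y)] = 1/y + 1/(1-y).
Integrate: ln|y/(1-y)| = 83x + C₀.
Solve for y: y = 1/(1 + Ce^(-83x)).


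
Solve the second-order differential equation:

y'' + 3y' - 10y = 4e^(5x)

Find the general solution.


Characteristic roots of r² + 3r - 10 = 0 are 2, -5.
y_h = C₁e^(2x) + C₂e^(-5x).
Forcing exponent 5 is not a characteristic root; try y_p = Ae^(5x).
Substitute: A·(25 + (3)·5 + (-10)) = A·30 = 4, so A = 2/15.
General solution: y = C₁e^(2x) + C₂e^(-5x) + (2/15)e^(5x).


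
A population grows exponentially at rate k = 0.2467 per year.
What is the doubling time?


Exponential growth: P(t) = P₀ e^(0.2467t). Set P(t)/P₀ = 2: e^(0.2467t) = 2.
Solve: t = ln(2)/0.2467 ≈ 2.81 years.


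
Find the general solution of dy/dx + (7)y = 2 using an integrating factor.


P(x) = 7, Q(x) = 2; integrating factor μ = e^(7x).
(μ y)' = 2e^(7x) ⇒ μ y = (2/7)e^(7x) + C.
Divide by μ: y = 2/7 + Ce^(-7x).


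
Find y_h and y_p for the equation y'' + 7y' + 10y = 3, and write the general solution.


Characteristic roots of r² + 7r + 10 = 0 are -2, -5.
y_h = C₁e^(-2x) + C₂e^(-5x).
Constant forcing; try y_p = A. Then 10A = 3 ⇒ A = 3/10.
General solution: y = C₁e^(-2x) + C₂e^(-5x) + 3/10.


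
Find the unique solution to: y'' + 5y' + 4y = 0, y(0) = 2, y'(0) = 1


Characteristic roots of r² + 5r + 4 = 0 are -4, -1.
General solution y = c₁ e^(-4x) + c₂ e^(-x).
Apply y(0) = 2: c₁ + c₂ = 2. Apply y'(0) = 1: -4 c₁ - 1 c₂ = 1.
Solve: c₁ = -1, c₂ = 3.
Particular solution: y = -e^(-4x) + 3e^(-x).


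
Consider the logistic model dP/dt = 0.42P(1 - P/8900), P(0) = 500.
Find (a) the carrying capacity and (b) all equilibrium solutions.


Logistic ODE dP/dt = 0.42P(1 - P/8900) has equilibria where dP/dt = 0, i.e. P = 0 or P = 8900.
The coefficient (1 - P/K) = 0 when P = K, identifying K = 8900 as the carrying capacity.
(a) K = 8900; (b) equilibria P = 0 and P = 8900.


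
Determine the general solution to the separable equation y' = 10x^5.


Integrate both sides with respect to x: y = ∫ 10x^5 dx = (5/3)x^6 + C.


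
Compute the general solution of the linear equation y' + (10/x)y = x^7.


P(x) = 10/x ⇒ μ = x^10.
(x^10 y)' = x^17 ⇒ x^10 y = x^18/(18) + C.
Solve for y: y = (1/18)x^8 + C/x^10.


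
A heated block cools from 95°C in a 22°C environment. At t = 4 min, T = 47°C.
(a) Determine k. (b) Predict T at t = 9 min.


Newton's law: T(t) = T_a + (T₀ - T_a)e^(-kt).
(a) Use T(4) = 47: (47 - 22)/(95 - 22) = e^(-k·4), so k = -ln(0.342)/4 ≈ 0.2679.
(b) Apply k to t = 9: T(9) = 22 + (73)e^(-2.411) ≈ 28.5°C.


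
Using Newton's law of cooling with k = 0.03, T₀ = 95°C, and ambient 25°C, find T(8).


Newton's law: dT/dt = -k(T - T_a) has solution T(t) = T_a + (T₀ - T_a)e^(-kt).
Plug in T_a = 25, T₀ = 95, k = 0.03, t = 8: T(8) = 25 + (70)e^(-0.24) ≈ 80.1°C.


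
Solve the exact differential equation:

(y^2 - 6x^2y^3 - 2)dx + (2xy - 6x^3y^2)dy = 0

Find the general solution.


Check exactness: ∂M/∂y = 2y - 18x^2y^2 and ∂N/∂x = 2y - 18x^2y^2; equal, so the equation is exact.
Integrate M with respect to x (treating y as constant): ∫M dx = xy^2 - 2x^3y^3 - 2x + h(y).
Differentiate w.r.t. y and set equal to N: all terms match, so h'(y) = 0 and h is a constant absorbed into C.
General solution: xy^2 - 2x^3y^3 - 2x = C.


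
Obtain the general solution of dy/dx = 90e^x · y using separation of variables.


Separate variables: dy/y = 90e^x dx.
Integrate: ln|y| = 90e^x + C₀.
Exponentiate: y = Ce^(90e^x).


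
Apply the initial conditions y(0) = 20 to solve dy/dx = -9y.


General solution of y' = -9y is y = Ce^(-9x).
Apply y(0) = 20: C = 20.
Particular solution: y = 20e^(-9x).


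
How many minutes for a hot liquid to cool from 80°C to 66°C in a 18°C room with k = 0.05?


From T(t) = T_a + (T₀ - T_a)e^(-kt), set T(t) = 66:
(66 - 18) / (80 - 18) = e^(-0.05t), so t = -ln(0.774)/0.05 ≈ 5.1 minutes.


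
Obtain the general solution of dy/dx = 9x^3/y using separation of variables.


Separate variables: y dy = 9x^3 dx.
Integrate both sides: y²/2 = (9/4)x^4 + C₀.
Multiply by 2: y² = (9/2)x^4 + C.


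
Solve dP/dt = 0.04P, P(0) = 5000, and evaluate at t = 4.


The ODE dP/dt = 0.04P has solution P(t) = P(0)e^(0.04t).
Substitute P(0) = 5000 and t = 4: P(4) = 5000 e^(0.16) ≈ 5868.


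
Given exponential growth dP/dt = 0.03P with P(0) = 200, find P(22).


The ODE dP/dt = 0.03P has solution P(t) = P(0)e^(0.03t).
Substitute P(0) = 200 and t = 22: P(22) = 200 e^(0.66) ≈ 387.


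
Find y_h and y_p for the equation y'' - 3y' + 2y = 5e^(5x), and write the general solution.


Characteristic roots of r² - 3r + 2 = 0 are 2, 1.
y_h = C₁e^(2x) + C₂e^(x).
Forcing exponent 5 is not a characteristic root; try y_p = Ae^(5x).
Substitute: A·(25 + (-3)·5 + (2)) = A·12 = 5, so A = 5/12.
General solution: y = C₁e^(2x) + C₂e^(x) + (5/12)e^(5x).


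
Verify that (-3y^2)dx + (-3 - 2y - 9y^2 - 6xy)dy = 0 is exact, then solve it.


Check exactness: ∂M/∂y = -6y and ∂N/∂x = -6y; equal, so the equation is exact.
Integrate M with respect to x (treating y as constant): ∫M dx = -3xy^2 + h(y).
Differentiate w.r.t. y and set equal to N: the x-dependent terms already match, leaving h'(y) = -3 - 2y - 9y^2. Integrate: h(y) = -3y - y^2 - 3y^3.
So F(x,y) = -3y - y^2 - 3y^3 - 3xy^2.
General solution: -3y - y^2 - 3y^3 - 3xy^2 = C.


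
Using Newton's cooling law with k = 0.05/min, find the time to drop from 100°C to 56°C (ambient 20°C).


From T(t) = T_a + (T₀ - T_a)e^(-kt), set T(t) = 56:
(56 - 20) / (100 - 20) = e^(-0.05t), so t = -ln(0.450)/0.05 ≈ 16.0 minutes.


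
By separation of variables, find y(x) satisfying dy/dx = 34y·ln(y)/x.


Separate: dy/[y ln(y)] = 34 dx/x.
Substitute u = ln(y): du/u = 34 dx/x.
Integrate: ln|ln(y)| = 34ln|x| + C₀, hence ln(y) = C·x^34.


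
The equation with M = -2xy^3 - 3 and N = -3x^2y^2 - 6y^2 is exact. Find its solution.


Check exactness: ∂M/∂y = -6xy^2 and ∂N/∂x = -6xy^2; equal, so the equation is exact.
Integrate M with respect to x (treating y as constant): ∫M dx = -x^2y^3 - 3x + h(y).
Differentiate w.r.t. y and set equal to N: the x-dependent terms already match, leaving h'(y) = -6y^2. Integrate: h(y) = -2y^3.
So F(x,y) = -x^2y^3 - 2y^3 - 3x.
General solution: -x^2y^3 - 2y^3 - 3x = C.


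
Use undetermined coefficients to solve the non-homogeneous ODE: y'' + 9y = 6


Homogeneous part: r² + 9 = 0 ⇒ r = ±3i, so y_h = C₁cos(3x) + C₂sin(3x).
Try constant y_p = A; plug in: 9A = 6 ⇒ A = 2/3.
General solution: y = C₁cos(3x) + C₂sin(3x) + 2/3.


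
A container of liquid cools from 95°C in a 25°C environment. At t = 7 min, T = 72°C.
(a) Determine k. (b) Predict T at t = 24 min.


Newton's law: T(t) = T_a + (T₀ - T_a)e^(-kt).
(a) Use T(7) = 72: (72 - 25)/(95 - 25) = e^(-k·7), so k = -ln(0.671)/7 ≈ 0.0569.
(b) Apply k to t = 24: T(24) = 25 + (70)e^(-1.366) ≈ 42.9°C.


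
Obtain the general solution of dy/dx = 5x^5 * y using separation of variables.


Separate variables: dy/y = 5x^5 dx.
Integrate: ln|y| = (5/6)x^6 + C₀.
Exponentiate: y = Ce^((5/6)x^6).


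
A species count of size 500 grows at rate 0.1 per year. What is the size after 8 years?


The ODE dP/dt = 0.1P has solution P(t) = P(0)e^(0.1t).
Substitute P(0) = 500 and t = 8: P(8) = 500 e^(0.80) ≈ 1113.


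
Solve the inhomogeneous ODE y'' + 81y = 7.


Homogeneous part: r² + 81 = 0 ⇒ r = ±9i, so y_h = C₁cos(9x) + C₂sin(9x).
Try constant y_p = A; plug in: 81A = 7 ⇒ A = 7/81.
General solution: y = C₁cos(9x) + C₂sin(9x) + 7/81.


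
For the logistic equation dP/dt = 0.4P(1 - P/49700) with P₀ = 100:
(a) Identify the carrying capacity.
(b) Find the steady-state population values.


Logistic ODE dP/dt = 0.4P(1 - P/49700) has equilibria where dP/dt = 0, i.e. P = 0 or P = 49700.
The coefficient (1 - P/K) = 0 when P = K, identifying K = 49700 as the carrying capacity.
(a) K = 49700; (b) equilibria P = 0 and P = 49700.


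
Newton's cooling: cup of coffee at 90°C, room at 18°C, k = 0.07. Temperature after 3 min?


Newton's law: dT/dt = -k(T - T_a) has solution T(t) = T_a + (T₀ - T_a)e^(-kt).
Plug in T_a = 18, T₀ = 90, k = 0.07, t = 3: T(3) = 18 + (72)e^(-0.21) ≈ 76.4°C.


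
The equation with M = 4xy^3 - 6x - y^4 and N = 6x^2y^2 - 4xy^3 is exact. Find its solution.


Check exactness: ∂M/∂y = 12xy^2 - 4y^3 and ∂N/∂x = 12xy^2 - 4y^3; equal, so the equation is exact.
Integrate M with respect to x (treating y as constant): ∫M dx = 2x^2y^3 - 3x^2 - xy^4 + h(y).
Differentiate w.r.t. y and set equal to N: all terms match, so h'(y) = 0 and h is a constant absorbed into C.
General solution: 2x^2y^3 - 3x^2 - xy^4 = C.


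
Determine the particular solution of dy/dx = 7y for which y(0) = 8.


General solution of y' = 7y is y = Ce^(7x).
Apply y(0) = 8: C = 8.
Particular solution: y = 8e^(7x).


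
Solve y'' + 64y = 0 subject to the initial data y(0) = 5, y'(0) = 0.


Characteristic roots of r² + 64 = 0 are ±8i, so y = C₁cos(8x) + C₂sin(8x).
Apply y(0) = 5: C₁ = 5. Differentiate and apply y'(0) = 0: 8·C₂ = 0, so C₂ = 0.
Particular solution: y = 5cos(8x).


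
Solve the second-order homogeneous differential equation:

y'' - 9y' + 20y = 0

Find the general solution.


Characteristic equation: r² - 9r + 20 = 0.
Factor: (r - 5)(r - 4) = 0 ⇒ r = 5, 4 (distinct real).
General solution: y = C₁e^(5x) + C₂e^(4x).


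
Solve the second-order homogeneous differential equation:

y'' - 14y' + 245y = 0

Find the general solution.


Characteristic equation: r² - 14r + 245 = 0.
Discriminant is negative; roots r = 7 ± 14i (complex conjugate pair).
General solution uses e^(α x)(C₁ cos(β x) + C₂ sin(β x)): y = e^(7x)(C₁cos(14x) + C₂sin(14x)).


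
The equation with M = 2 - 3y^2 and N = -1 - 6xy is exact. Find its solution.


Check exactness: ∂M/∂y = -6y and ∂N/∂x = -6y; equal, so the equation is exact.
Integrate M with respect to x (treating y as constant): ∫M dx = 2x - 3xy^2 + h(y).
Differentiate w.r.t. y and set equal to N: the x-dependent terms already match, leaving h'(y) = -1. Integrate: h(y) = -y.
So F(x,y) = -y + 2x - 3xy^2.
General solution: -y + 2x - 3xy^2 = C.


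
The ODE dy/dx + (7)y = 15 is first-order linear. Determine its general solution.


P(x) = 7, Q(x) = 15; integrating factor μ = e^(7x).
(μ y)' = 15e^(7x) ⇒ μ y = (15/7)e^(7x) + C.
Divide by μ: y = 15/7 + Ce^(-7x).


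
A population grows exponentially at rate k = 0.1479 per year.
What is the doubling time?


Exponential growth: P(t) = P₀ e^(0.1479t). Set P(t)/P₀ = 2: e^(0.1479t) = 2.
Solve: t = ln(2)/0.1479 ≈ 4.69 years.


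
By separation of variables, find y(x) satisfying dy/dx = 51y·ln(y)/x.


Separate: dy/[y ln(y)] = 51 dx/x.
Substitute u = ln(y): du/u = 51 dx/x.
Integrate: ln|ln(y)| = 51ln|x| + C₀, hence ln(y) = C·x^51.


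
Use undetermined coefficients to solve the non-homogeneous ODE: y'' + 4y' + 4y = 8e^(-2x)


Characteristic polynomial (r + 2)² = 0; repeated root r = -2.
y_h = (C₁ + C₂x)e^(-2x). Forcing matches the repeated root (resonance), so try y_p = Ax² e^(-2x).
Substitute and solve for A: 2A = 8, so A = 4.
General solution: y = (C₁ + C₂x + 4x²)e^(-2x).


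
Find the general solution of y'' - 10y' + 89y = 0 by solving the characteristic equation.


Characteristic equation: r² - 10r + 89 = 0.
Discriminant is negative; roots r = 5 ± 8i (complex conjugate pair).
General solution uses e^(α x)(C₁ cos(β x) + C₂ sin(β x)): y = e^(5x)(C₁cos(8x) + C₂sin(8x)).


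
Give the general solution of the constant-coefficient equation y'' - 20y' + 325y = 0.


Characteristic equation: r² - 20r + 325 = 0.
Discriminant is negative; roots r = 10 ± 15i (complex conjugate pair).
General solution uses e^(α x)(C₁ cos(β x) + C₂ sin(β x)): y = e^(10x)(C₁cos(15x) + C₂sin(15x)).


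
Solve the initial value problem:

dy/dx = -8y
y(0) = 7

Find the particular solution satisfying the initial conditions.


General solution of y' = -8y is y = Ce^(-8x).
Apply y(0) = 7: C = 7.
Particular solution: y = 7e^(-8x).


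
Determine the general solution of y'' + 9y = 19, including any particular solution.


Homogeneous part: r² + 9 = 0 ⇒ r = ±3i, so y_h = C₁cos(3x) + C₂sin(3x).
Try constant y_p = A; plug in: 9A = 19 ⇒ A = 19/9.
General solution: y = C₁cos(3x) + C₂sin(3x) + 19/9.


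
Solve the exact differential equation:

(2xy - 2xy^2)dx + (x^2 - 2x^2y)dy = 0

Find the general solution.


Check exactness: ∂M/∂y = 2x - 4xy and ∂N/∂x = 2x - 4xy; equal, so the equation is exact.
Integrate M with respect to x (treating y as constant): ∫M dx = x^2y - x^2y^2 + h(y).
Differentiate w.r.t. y and set equal to N: all terms match, so h'(y) = 0 and h is a constant absorbed into C.
General solution: x^2y - x^2y^2 = C.


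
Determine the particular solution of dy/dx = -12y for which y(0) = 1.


General solution of y' = -12y is y = Ce^(-12x).
Apply y(0) = 1: C = 1.
Particular solution: y = e^(-12x).


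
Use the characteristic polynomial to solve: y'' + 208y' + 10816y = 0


Characteristic equation: r² + 208r + 10816 = 0, i.e. (r + 104)² = 0.
Repeated root r = -104; include an x factor for the second linearly independent solution.
General solution: y = (C₁ + C₂x)e^(-104x).


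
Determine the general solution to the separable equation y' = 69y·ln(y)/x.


Separate: dy/[y ln(y)] = 69 dx/x.
Substitute u = ln(y): du/u = 69 dx/x.
Integrate: ln|ln(y)| = 69ln|x| + C₀, hence ln(y) = C·x^69.


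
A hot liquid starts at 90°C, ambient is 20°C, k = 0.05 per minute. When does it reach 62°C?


From T(t) = T_a + (T₀ - T_a)e^(-kt), set T(t) = 62:
(62 - 20) / (90 - 20) = e^(-0.05t), so t = -ln(0.600)/0.05 ≈ 10.2 minutes.


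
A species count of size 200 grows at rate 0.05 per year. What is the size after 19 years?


The ODE dP/dt = 0.05P has solution P(t) = P(0)e^(0.05t).
Substitute P(0) = 200 and t = 19: P(19) = 200 e^(0.95) ≈ 517.


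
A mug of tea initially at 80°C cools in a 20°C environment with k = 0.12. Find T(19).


Newton's law: dT/dt = -k(T - T_a) has solution T(t) = T_a + (T₀ - T_a)e^(-kt).
Plug in T_a = 20, T₀ = 80, k = 0.12, t = 19: T(19) = 20 + (60)e^(-2.28) ≈ 26.1°C.


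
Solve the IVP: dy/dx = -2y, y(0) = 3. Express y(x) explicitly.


General solution of y' = -2y is y = Ce^(-2x).
Apply y(0) = 3: C = 3.
Particular solution: y = 3e^(-2x).


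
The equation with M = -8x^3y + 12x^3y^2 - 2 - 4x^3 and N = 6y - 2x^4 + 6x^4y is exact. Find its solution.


Check exactness: ∂M/∂y = -8x^3 + 24x^3y and ∂N/∂x = -8x^3 + 24x^3y; equal, so the equation is exact.
Integrate M with respect to x (treating y as constant): ∫M dx = -2x^4y + 3x^4y^2 - 2x - x^4 + h(y).
Differentiate w.r.t. y and set equal to N: the x-dependent terms already match, leaving h'(y) = 6y. Integrate: h(y) = 3y^2.
So F(x,y) = 3y^2 - 2x^4y + 3x^4y^2 - 2x - x^4.
General solution: 3y^2 - 2x^4y + 3x^4y^2 - 2x - x^4 = C.


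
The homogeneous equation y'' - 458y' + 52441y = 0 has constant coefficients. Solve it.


Characteristic equation: r² - 458r + 52441 = 0, i.e. (r - 229)² = 0.
Repeated root r = 229; include an x factor for the second linearly independent solution.
General solution: y = (C₁ + C₂x)e^(229x).


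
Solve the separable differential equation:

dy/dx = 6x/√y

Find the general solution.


Separate: √y dy = 6x dx.
Integrate: (2/3)y^(3/2) = 3x² + C.


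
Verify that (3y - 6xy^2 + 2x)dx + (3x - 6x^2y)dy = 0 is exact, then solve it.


Check exactness: ∂M/∂y = 3 - 12xy and ∂N/∂x = 3 - 12xy; equal, so the equation is exact.
Integrate M with respect to x (treating y as constant): ∫M dx = 3xy - 3x^2y^2 + x^2 + h(y).
Differentiate w.r.t. y and set equal to N: all terms match, so h'(y) = 0 and h is a constant absorbed into C.
General solution: 3xy - 3x^2y^2 + x^2 = C.


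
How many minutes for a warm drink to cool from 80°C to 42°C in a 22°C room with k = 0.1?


From T(t) = T_a + (T₀ - T_a)e^(-kt), set T(t) = 42:
(42 - 22) / (80 - 22) = e^(-0.1t), so t = -ln(0.345)/0.1 ≈ 10.6 minutes.


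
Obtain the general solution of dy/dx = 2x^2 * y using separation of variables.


Separate variables: dy/y = 2x^2 dx.
Integrate: ln|y| = (2/3)x^3 + C₀.
Exponentiate: y = Ce^((2/3)x^3).


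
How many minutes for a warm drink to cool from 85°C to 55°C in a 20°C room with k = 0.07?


From T(t) = T_a + (T₀ - T_a)e^(-kt), set T(t) = 55:
(55 - 20) / (85 - 20) = e^(-0.07t), so t = -ln(0.538)/0.07 ≈ 8.8 minutes.


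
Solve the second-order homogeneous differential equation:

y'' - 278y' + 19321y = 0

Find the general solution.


Characteristic equation: r² - 278r + 19321 = 0, i.e. (r - 139)² = 0.
Repeated root r = 139; include an x factor for the second linearly independent solution.
General solution: y = (C₁ + C₂x)e^(139x).


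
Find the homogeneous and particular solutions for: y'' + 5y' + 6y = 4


Characteristic roots of r² + 5r + 6 = 0 are -3, -2.
y_h = C₁e^(-3x) + C₂e^(-2x).
Constant forcing; try y_p = A. Then 6A = 4 ⇒ A = 2/3.
General solution: y = C₁e^(-3x) + C₂e^(-2x) + 2/3.


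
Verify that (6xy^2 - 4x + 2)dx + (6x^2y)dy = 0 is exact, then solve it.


Check exactness: ∂M/∂y = 12xy and ∂N/∂x = 12xy; equal, so the equation is exact.
Integrate M with respect to x (treating y as constant): ∫M dx = 3x^2y^2 - 2x^2 + 2x + h(y).
Differentiate w.r.t. y and set equal to N: all terms match, so h'(y) = 0 and h is a constant absorbed into C.
General solution: 3x^2y^2 - 2x^2 + 2x = C.


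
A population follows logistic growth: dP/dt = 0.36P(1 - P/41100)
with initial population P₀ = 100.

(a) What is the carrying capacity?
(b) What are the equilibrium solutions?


Logistic ODE dP/dt = 0.36P(1 - P/41100) has equilibria where dP/dt = 0, i.e. P = 0 or P = 41100.
The coefficient (1 - P/K) = 0 when P = K, identifying K = 41100 as the carrying capacity.
(a) K = 41100; (b) equilibria P = 0 and P = 41100.


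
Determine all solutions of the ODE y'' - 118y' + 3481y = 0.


Characteristic equation: r² - 118r + 3481 = 0, i.e. (r - 59)² = 0.
Repeated root r = 59; include an x factor for the second linearly independent solution.
General solution: y = (C₁ + C₂x)e^(59x).


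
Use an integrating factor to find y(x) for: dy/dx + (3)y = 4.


P(x) = 3, Q(x) = 4; integrating factor μ = e^(3x).
(μ y)' = 4e^(3x) ⇒ μ y = (4/3)e^(3x) + C.
Divide by μ: y = 4/3 + Ce^(-3x).


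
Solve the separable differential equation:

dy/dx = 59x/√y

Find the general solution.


Separate: √y dy = 59x dx.
Integrate: (2/3)y^(3/2) = (59/2)x² + C.


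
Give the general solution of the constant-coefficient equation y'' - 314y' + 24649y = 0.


Characteristic equation: r² - 314r + 24649 = 0, i.e. (r - 157)² = 0.
Repeated root r = 157; include an x factor for the second linearly independent solution.
General solution: y = (C₁ + C₂x)e^(157x).


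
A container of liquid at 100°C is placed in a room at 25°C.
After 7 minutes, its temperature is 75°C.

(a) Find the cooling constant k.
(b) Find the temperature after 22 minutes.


Newton's law: T(t) = T_a + (T₀ - T_a)e^(-kt).
(a) Use T(7) = 75: (75 - 25)/(100 - 25) = e^(-k·7), so k = -ln(0.667)/7 ≈ 0.0579.
(b) Apply k to t = 22: T(22) = 25 + (75)e^(-1.274) ≈ 46.0°C.


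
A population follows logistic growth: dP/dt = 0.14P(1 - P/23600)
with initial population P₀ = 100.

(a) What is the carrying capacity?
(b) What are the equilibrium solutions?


Logistic ODE dP/dt = 0.14P(1 - P/23600) has equilibria where dP/dt = 0, i.e. P = 0 or P = 23600.
The coefficient (1 - P/K) = 0 when P = K, identifying K = 23600 as the carrying capacity.
(a) K = 23600; (b) equilibria P = 0 and P = 23600.


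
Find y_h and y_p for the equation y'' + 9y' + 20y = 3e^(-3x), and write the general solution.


Characteristic roots of r² + 9r + 20 = 0 are -4, -5.
y_h = C₁e^(-4x) + C₂e^(-5x).
Forcing exponent -3 is not a characteristic root; try y_p = Ae^(-3x).
Substitute: A·(9 + (9)·-3 + (20)) = A·2 = 3, so A = 3/2.
General solution: y = C₁e^(-4x) + C₂e^(-5x) + (3/2)e^(-3x).


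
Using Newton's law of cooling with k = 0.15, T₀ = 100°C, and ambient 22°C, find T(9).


Newton's law: dT/dt = -k(T - T_a) has solution T(t) = T_a + (T₀ - T_a)e^(-kt).
Plug in T_a = 22, T₀ = 100, k = 0.15, t = 9: T(9) = 22 + (78)e^(-1.35) ≈ 42.2°C.


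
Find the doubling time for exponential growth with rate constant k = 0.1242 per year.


Exponential growth: P(t) = P₀ e^(0.1242t). Set P(t)/P₀ = 2: e^(0.1242t) = 2.
Solve: t = ln(2)/0.1242 ≈ 5.58 years.


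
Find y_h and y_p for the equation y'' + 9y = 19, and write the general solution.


Homogeneous part: r² + 9 = 0 ⇒ r = ±3i, so y_h = C₁cos(3x) + C₂sin(3x).
Try constant y_p = A; plug in: 9A = 19 ⇒ A = 19/9.
General solution: y = C₁cos(3x) + C₂sin(3x) + 19/9.


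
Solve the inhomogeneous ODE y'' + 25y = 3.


Homogeneous part: r² + 25 = 0 ⇒ r = ±5i, so y_h = C₁cos(5x) + C₂sin(5x).
Try constant y_p = A; plug in: 25A = 3 ⇒ A = 3/25.
General solution: y = C₁cos(5x) + C₂sin(5x) + 3/25.


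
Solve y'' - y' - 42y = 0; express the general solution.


Characteristic equation: r² - r - 42 = 0.
Factor: (r + 6)(r - 7) = 0 ⇒ r = -6, 7 (distinct real).
General solution: y = C₁e^(-6x) + C₂e^(7x).


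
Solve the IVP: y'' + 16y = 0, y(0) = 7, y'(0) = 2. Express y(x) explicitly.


Characteristic roots of r² + 16 = 0 are ±4i, so y = C₁cos(4x) + C₂sin(4x).
Apply y(0) = 7: C₁ = 7. Differentiate and apply y'(0) = 2: 4·C₂ = 2, so C₂ = 1/2.
Particular solution: y = 7cos(4x) + (1/2)sin(4x).


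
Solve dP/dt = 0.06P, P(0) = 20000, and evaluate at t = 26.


The ODE dP/dt = 0.06P has solution P(t) = P(0)e^(0.06t).
Substitute P(0) = 20000 and t = 26: P(26) = 20000 e^(1.56) ≈ 95176.


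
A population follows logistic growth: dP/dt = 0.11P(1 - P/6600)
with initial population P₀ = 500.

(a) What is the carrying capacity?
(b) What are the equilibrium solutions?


Logistic ODE dP/dt = 0.11P(1 - P/6600) has equilibria where dP/dt = 0, i.e. P = 0 or P = 6600.
The coefficient (1 - P/K) = 0 when P = K, identifying K = 6600 as the carrying capacity.
(a) K = 6600; (b) equilibria P = 0 and P = 6600.


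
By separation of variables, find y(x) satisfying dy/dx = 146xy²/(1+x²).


Separate: dy/y² = 146x/(1+x²) dx.
Integrate LHS: ∫ dy/y² = -1/y.
Integrate RHS via u = 1+x²: 73ln(1+x²) + C.
Result: -1/y = 73ln(1+x²) + C.


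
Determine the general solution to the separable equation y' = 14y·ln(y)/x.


Separate: dy/[y ln(y)] = 14 dx/x.
Substitute u = ln(y): du/u = 14 dx/x.
Integrate: ln|ln(y)| = 14ln|x| + C₀, hence ln(y) = C·x^14.


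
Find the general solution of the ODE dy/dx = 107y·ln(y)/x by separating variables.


Separate: dy/[y ln(y)] = 107 dx/x.
Substitute u = ln(y): du/u = 107 dx/x.
Integrate: ln|ln(y)| = 107ln|x| + C₀, hence ln(y) = C·x^107.


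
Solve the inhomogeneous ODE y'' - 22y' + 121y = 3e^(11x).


Characteristic polynomial (r - 11)² = 0; repeated root r = 11.
y_h = (C₁ + C₂x)e^(11x). Forcing matches the repeated root (resonance), so try y_p = Ax² e^(11x).
Substitute and solve for A: 2A = 3, so A = 3/2.
General solution: y = (C₁ + C₂x + (3/2)x²)e^(11x).


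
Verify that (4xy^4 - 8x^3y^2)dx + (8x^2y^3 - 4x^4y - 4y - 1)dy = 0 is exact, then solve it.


Check exactness: ∂M/∂y = 16xy^3 - 16x^3y and ∂N/∂x = 16xy^3 - 16x^3y; equal, so the equation is exact.
Integrate M with respect to x (treating y as constant): ∫M dx = 2x^2y^4 - 2x^4y^2 + h(y).
Differentiate w.r.t. y and set equal to N: the x-dependent terms already match, leaving h'(y) = -4y - 1. Integrate: h(y) = -2y^2 - y.
So F(x,y) = 2x^2y^4 - 2x^4y^2 - 2y^2 - y.
General solution: 2x^2y^4 - 2x^4y^2 - 2y^2 - y = C.


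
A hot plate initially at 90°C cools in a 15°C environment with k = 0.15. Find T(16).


Newton's law: dT/dt = -k(T - T_a) has solution T(t) = T_a + (T₀ - T_a)e^(-kt).
Plug in T_a = 15, T₀ = 90, k = 0.15, t = 16: T(16) = 15 + (75)e^(-2.40) ≈ 21.8°C.


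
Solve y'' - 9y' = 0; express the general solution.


Characteristic equation: r² - 9r = 0.
Factor: (r - 0)(r - 9) = 0 ⇒ r = 0, 9 (distinct real).
General solution: y = C₁ + C₂e^(9x).


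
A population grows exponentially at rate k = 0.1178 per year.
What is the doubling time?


Exponential growth: P(t) = P₀ e^(0.1178t). Set P(t)/P₀ = 2: e^(0.1178t) = 2.
Solve: t = ln(2)/0.1178 ≈ 5.88 years.


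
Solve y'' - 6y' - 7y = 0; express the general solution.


Characteristic equation: r² - 6r - 7 = 0.
Factor: (r - 7)(r + 1) = 0 ⇒ r = 7, -1 (distinct real).
General solution: y = C₁e^(7x) + C₂e^(-x).


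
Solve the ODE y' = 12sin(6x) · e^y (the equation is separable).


Separate: e^(-y) dy = 12sin(6x) dx.
Integrate: -e^(-y) = -2cos(6x) + C₀.
Rearrange: e^(-y) = 2cos(6x) + C.


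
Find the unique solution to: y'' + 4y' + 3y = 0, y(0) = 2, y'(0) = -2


Characteristic roots of r² + 4r + 3 = 0 are -1, -3.
General solution y = c₁ e^(-x) + c₂ e^(-3x).
Apply y(0) = 2: c₁ + c₂ = 2. Apply y'(0) = -2: -1 c₁ - 3 c₂ = -2.
Solve: c₁ = 2, c₂ = 0.
Particular solution: y = 2e^(-x) + 0e^(-3x).


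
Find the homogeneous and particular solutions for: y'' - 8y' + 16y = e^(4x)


Characteristic polynomial (r - 4)² = 0; repeated root r = 4.
y_h = (C₁ + C₂x)e^(4x). Forcing matches the repeated root (resonance), so try y_p = Ax² e^(4x).
Substitute and solve for A: 2A = 1, so A = 1/2.
General solution: y = (C₁ + C₂x + (1/2)x²)e^(4x).


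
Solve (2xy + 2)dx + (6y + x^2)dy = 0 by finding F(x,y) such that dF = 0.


Check exactness: ∂M/∂y = 2x and ∂N/∂x = 2x; equal, so the equation is exact.
Integrate M with respect to x (treating y as constant): ∫M dx = x^2y + 2x + h(y).
Differentiate w.r.t. y and set equal to N: the x-dependent terms already match, leaving h'(y) = 6y. Integrate: h(y) = 3y^2.
So F(x,y) = 3y^2 + x^2y + 2x.
General solution: 3y^2 + x^2y + 2x = C.


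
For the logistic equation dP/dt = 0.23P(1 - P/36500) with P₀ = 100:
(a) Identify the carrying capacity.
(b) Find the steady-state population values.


Logistic ODE dP/dt = 0.23P(1 - P/36500) has equilibria where dP/dt = 0, i.e. P = 0 or P = 36500.
The coefficient (1 - P/K) = 0 when P = K, identifying K = 36500 as the carrying capacity.
(a) K = 36500; (b) equilibria P = 0 and P = 36500.


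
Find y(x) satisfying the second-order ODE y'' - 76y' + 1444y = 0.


Characteristic equation: r² - 76r + 1444 = 0, i.e. (r - 38)² = 0.
Repeated root r = 38; include an x factor for the second linearly independent solution.
General solution: y = (C₁ + C₂x)e^(38x).


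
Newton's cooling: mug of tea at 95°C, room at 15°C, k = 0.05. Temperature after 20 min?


Newton's law: dT/dt = -k(T - T_a) has solution T(t) = T_a + (T₀ - T_a)e^(-kt).
Plug in T_a = 15, T₀ = 95, k = 0.05, t = 20: T(20) = 15 + (80)e^(-1.00) ≈ 44.4°C.


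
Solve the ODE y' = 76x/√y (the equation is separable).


Separate: √y dy = 76x dx.
Integrate: (2/3)y^(3/2) = 38x² + C.


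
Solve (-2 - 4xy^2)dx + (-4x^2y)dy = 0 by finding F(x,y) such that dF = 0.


Check exactness: ∂M/∂y = -8xy and ∂N/∂x = -8xy; equal, so the equation is exact.
Integrate M with respect to x (treating y as constant): ∫M dx = -2x - 2x^2y^2 + h(y).
Differentiate w.r.t. y and set equal to N: all terms match, so h'(y) = 0 and h is a constant absorbed into C.
General solution: -2x - 2x^2y^2 = C.


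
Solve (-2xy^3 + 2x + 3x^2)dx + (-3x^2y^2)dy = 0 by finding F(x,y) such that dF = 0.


Check exactness: ∂M/∂y = -6xy^2 and ∂N/∂x = -6xy^2; equal, so the equation is exact.
Integrate M with respect to x (treating y as constant): ∫M dx = -x^2y^3 + x^2 + x^3 + h(y).
Differentiate w.r.t. y and set equal to N: all terms match, so h'(y) = 0 and h is a constant absorbed into C.
General solution: -x^2y^3 + x^2 + x^3 = C.


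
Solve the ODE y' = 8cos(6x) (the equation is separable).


g(y) = 1, so integrate directly: y = ∫ 8cos(6x) dx = (4/3)sin(6x) + C.


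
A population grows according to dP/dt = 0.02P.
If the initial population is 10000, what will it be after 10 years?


The ODE dP/dt = 0.02P has solution P(t) = P(0)e^(0.02t).
Substitute P(0) = 10000 and t = 10: P(10) = 10000 e^(0.20) ≈ 12214.


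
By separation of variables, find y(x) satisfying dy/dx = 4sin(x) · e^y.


Separate: e^(-y) dy = 4sin(x) dx.
Integrate: -e^(-y) = -4cos(x) + C₀.
Rearrange: e^(-y) = 4cos(x) + C.


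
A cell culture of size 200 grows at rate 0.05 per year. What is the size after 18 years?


The ODE dP/dt = 0.05P has solution P(t) = P(0)e^(0.05t).
Substitute P(0) = 200 and t = 18: P(18) = 200 e^(0.90) ≈ 492.


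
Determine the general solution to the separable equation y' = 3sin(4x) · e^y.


Separate: e^(-y) dy = 3sin(4x) dx.
Integrate: -e^(-y) = -(3/4)cos(4x) + C₀.
Rearrange: e^(-y) = (3/4)cos(4x) + C.


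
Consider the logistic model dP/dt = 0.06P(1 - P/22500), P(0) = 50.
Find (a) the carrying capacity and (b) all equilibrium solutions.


Logistic ODE dP/dt = 0.06P(1 - P/22500) has equilibria where dP/dt = 0, i.e. P = 0 or P = 22500.
The coefficient (1 - P/K) = 0 when P = K, identifying K = 22500 as the carrying capacity.
(a) K = 22500; (b) equilibria P = 0 and P = 22500.


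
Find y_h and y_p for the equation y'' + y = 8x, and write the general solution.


Homogeneous: r² + 1 = 0 ⇒ r = ±1i, y_h = C₁cos(x) + C₂sin(x).
Polynomial forcing; try y_p = Ax + B. Then y_p'' + 1 y_p = 1(Ax + B) = 8x, so B = 0 and A = 8.
General solution: y = C₁cos(x) + C₂sin(x) + 8x.


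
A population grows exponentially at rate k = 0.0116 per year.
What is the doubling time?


Exponential growth: P(t) = P₀ e^(0.0116t). Set P(t)/P₀ = 2: e^(0.0116t) = 2.
Solve: t = ln(2)/0.0116 ≈ 59.75 years.


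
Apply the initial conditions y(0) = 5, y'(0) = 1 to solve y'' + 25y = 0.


Characteristic roots of r² + 25 = 0 are ±5i, so y = C₁cos(5x) + C₂sin(5x).
Apply y(0) = 5: C₁ = 5. Differentiate and apply y'(0) = 1: 5·C₂ = 1, so C₂ = 1/5.
Particular solution: y = 5cos(5x) + (1/5)sin(5x).


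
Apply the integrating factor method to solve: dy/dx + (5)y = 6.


P(x) = 5, Q(x) = 6; integrating factor μ = e^(5x).
(μ y)' = 6e^(5x) ⇒ μ y = (6/5)e^(5x) + C.
Divide by μ: y = 6/5 + Ce^(-5x).


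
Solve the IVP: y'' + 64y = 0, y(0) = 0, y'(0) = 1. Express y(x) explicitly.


Characteristic roots of r² + 64 = 0 are ±8i, so y = C₁cos(8x) + C₂sin(8x).
Apply y(0) = 0: C₁ = 0. Differentiate and apply y'(0) = 1: 8·C₂ = 1, so C₂ = 1/8.
Particular solution: y = (1/8)sin(8x).


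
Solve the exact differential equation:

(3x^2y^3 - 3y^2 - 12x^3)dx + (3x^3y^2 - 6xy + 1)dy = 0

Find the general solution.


Check exactness: ∂M/∂y = 9x^2y^2 - 6y and ∂N/∂x = 9x^2y^2 - 6y; equal, so the equation is exact.
Integrate M with respect to x (treating y as constant): ∫M dx = x^3y^3 - 3xy^2 - 3x^4 + h(y).
Differentiate w.r.t. y and set equal to N: the x-dependent terms already match, leaving h'(y) = 1. Integrate: h(y) = y.
So F(x,y) = x^3y^3 - 3xy^2 + y - 3x^4.
General solution: x^3y^3 - 3xy^2 + y - 3x^4 = C.
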